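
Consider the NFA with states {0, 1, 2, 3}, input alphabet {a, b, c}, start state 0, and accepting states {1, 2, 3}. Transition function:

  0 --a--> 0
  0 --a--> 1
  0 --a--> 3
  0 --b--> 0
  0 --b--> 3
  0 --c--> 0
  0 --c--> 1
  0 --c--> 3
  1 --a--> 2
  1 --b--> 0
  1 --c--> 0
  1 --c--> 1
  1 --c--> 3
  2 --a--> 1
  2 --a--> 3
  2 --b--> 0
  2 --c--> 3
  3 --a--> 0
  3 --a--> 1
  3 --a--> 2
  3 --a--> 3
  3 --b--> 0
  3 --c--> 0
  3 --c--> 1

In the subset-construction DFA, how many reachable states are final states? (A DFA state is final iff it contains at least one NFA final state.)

Start state of the DFA: {0}.
{0} --a--> {0, 1, 3}  [new]
{0} --b--> {0, 3}  [new]
{0} --c--> {0, 1, 3}  [seen]
{0, 1, 3} --a--> {0, 1, 2, 3}  [new]
{0, 1, 3} --b--> {0, 3}  [seen]
{0, 1, 3} --c--> {0, 1, 3}  [seen]
{0, 3} --a--> {0, 1, 2, 3}  [seen]
{0, 3} --b--> {0, 3}  [seen]
{0, 3} --c--> {0, 1, 3}  [seen]
{0, 1, 2, 3} --a--> {0, 1, 2, 3}  [seen]
{0, 1, 2, 3} --b--> {0, 3}  [seen]
{0, 1, 2, 3} --c--> {0, 1, 3}  [seen]
Reachable DFA states: {0}, {0, 1, 3}, {0, 3}, {0, 1, 2, 3}.
Accepting DFA states (contain an NFA accepting state): {0, 1, 3}, {0, 3}, {0, 1, 2, 3}.

3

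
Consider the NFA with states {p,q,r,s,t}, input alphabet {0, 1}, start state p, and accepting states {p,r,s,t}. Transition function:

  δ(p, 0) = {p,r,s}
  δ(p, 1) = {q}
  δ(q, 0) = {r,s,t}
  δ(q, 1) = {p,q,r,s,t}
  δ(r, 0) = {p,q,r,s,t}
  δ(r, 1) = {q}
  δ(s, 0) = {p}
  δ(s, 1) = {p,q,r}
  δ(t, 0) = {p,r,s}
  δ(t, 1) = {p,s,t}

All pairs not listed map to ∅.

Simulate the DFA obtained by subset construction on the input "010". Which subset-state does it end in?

Start: {p}.
δ(p,0) = {p,r,s}.
Union: {p,r,s}.
After 0: {p,r,s}.
δ(p,1) = {q}; δ(r,1) = {q}; δ(s,1) = {p,q,r}.
Union: {p,q,r}.
After 1: {p,q,r}.
δ(p,0) = {p,r,s}; δ(q,0) = {r,s,t}; δ(r,0) = {p,q,r,s,t}.
Union: {p,q,r,s,t}.
After 0: {p,q,r,s,t}.

{p,q,r,s,t}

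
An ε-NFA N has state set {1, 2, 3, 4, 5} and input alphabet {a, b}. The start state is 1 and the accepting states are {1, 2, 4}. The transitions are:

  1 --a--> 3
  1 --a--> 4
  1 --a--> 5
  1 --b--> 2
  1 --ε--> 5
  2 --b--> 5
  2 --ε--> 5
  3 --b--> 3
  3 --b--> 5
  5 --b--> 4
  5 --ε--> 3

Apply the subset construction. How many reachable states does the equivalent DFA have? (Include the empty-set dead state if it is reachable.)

4

Start state of the DFA: {1, 3, 5} (ε-closure of the NFA start).
{1, 3, 5} --a--> {3, 4, 5}  [new]
{1, 3, 5} --b--> {2, 3, 4, 5}  [new]
{3, 4, 5} --a--> ∅  [new]
{3, 4, 5} --b--> {3, 4, 5}  [seen]
{2, 3, 4, 5} --a--> ∅  [seen]
{2, 3, 4, 5} --b--> {3, 4, 5}  [seen]
∅ --a--> ∅  [seen]
∅ --b--> ∅  [seen]
Reachable DFA states: {1, 3, 5}, {3, 4, 5}, {2, 3, 4, 5}, ∅.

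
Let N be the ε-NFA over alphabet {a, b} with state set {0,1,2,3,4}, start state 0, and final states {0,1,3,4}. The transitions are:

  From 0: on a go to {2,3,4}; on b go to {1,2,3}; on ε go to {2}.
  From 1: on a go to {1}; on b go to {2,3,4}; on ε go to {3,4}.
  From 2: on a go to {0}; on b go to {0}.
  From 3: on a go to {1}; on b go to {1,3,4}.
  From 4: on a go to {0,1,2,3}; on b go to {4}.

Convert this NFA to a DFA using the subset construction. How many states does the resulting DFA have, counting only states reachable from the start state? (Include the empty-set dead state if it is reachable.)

Start state of the DFA: {0,2} (ε-closure of the NFA start).
{0,2} --a--> {0,2,3,4}  [new]
{0,2} --b--> {0,1,2,3,4}  [new]
{0,2,3,4} --a--> {0,1,2,3,4}  [seen]
{0,2,3,4} --b--> {0,1,2,3,4}  [seen]
{0,1,2,3,4} --a--> {0,1,2,3,4}  [seen]
{0,1,2,3,4} --b--> {0,1,2,3,4}  [seen]
Reachable DFA states: {0,2}, {0,2,3,4}, {0,1,2,3,4}.

3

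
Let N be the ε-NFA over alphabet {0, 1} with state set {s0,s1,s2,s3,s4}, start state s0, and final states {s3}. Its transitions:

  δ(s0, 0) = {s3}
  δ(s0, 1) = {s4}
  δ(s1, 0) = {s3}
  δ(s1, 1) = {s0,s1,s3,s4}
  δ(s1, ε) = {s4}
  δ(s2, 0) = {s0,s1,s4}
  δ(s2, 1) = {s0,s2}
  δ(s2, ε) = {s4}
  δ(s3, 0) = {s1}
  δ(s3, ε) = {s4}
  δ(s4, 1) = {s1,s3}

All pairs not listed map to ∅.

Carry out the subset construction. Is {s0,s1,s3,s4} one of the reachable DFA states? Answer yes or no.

yes

Start state of the DFA: {s0} (ε-closure of the NFA start).
{s0} --0--> {s3,s4}  [new]
{s0} --1--> {s4}  [new]
{s3,s4} --0--> {s1,s4}  [new]
{s3,s4} --1--> {s1,s3,s4}  [new]
{s4} --0--> ∅  [new]
{s4} --1--> {s1,s3,s4}  [seen]
{s1,s4} --0--> {s3,s4}  [seen]
{s1,s4} --1--> {s0,s1,s3,s4}  [new]
{s1,s3,s4} --0--> {s1,s3,s4}  [seen]
{s1,s3,s4} --1--> {s0,s1,s3,s4}  [seen]
∅ --0--> ∅  [seen]
∅ --1--> ∅  [seen]
{s0,s1,s3,s4} --0--> {s1,s3,s4}  [seen]
{s0,s1,s3,s4} --1--> {s0,s1,s3,s4}  [seen]
Reachable DFA states: {s0}, {s3,s4}, {s4}, {s1,s4}, {s1,s3,s4}, ∅, {s0,s1,s3,s4}.
{s0,s1,s3,s4} is among them.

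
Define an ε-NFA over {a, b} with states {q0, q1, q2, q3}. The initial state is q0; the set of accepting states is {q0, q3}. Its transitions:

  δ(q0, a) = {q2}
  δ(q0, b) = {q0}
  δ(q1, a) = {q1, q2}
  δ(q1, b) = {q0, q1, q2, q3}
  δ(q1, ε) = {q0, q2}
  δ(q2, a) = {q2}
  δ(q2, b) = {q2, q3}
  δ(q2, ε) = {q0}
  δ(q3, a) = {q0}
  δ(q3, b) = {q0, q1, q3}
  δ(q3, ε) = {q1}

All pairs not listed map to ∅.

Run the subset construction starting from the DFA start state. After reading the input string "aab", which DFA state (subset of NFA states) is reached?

Start: {q0}.
δ(q0,a) = {q2}.
Union: {q2}.
ε-closure gives {q0, q2}.
After a: {q0, q2}.
δ(q0,a) = {q2}; δ(q2,a) = {q2}.
Union: {q2}.
ε-closure gives {q0, q2}.
After a: {q0, q2}.
δ(q0,b) = {q0}; δ(q2,b) = {q2, q3}.
Union: {q0, q2, q3}.
ε-closure gives {q0, q1, q2, q3}.
After b: {q0, q1, q2, q3}.

{q0, q1, q2, q3}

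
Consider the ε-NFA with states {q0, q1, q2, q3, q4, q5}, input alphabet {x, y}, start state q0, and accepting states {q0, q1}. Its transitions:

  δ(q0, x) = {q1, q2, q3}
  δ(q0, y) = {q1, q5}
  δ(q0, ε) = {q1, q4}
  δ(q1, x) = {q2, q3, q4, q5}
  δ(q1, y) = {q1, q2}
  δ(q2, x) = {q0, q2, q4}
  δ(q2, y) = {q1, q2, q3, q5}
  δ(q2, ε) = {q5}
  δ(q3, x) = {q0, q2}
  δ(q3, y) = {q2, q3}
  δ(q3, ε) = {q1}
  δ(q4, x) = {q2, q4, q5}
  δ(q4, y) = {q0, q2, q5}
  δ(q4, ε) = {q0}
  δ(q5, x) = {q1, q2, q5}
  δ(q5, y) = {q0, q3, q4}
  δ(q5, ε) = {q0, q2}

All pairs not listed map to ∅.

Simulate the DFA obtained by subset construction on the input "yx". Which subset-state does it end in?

{q0, q1, q2, q3, q4, q5}

Start: {q0, q1, q4}.
δ(q0,y) = {q1, q5}; δ(q1,y) = {q1, q2}; δ(q4,y) = {q0, q2, q5}.
Union: {q0, q1, q2, q5}.
ε-closure gives {q0, q1, q2, q4, q5}.
After y: {q0, q1, q2, q4, q5}.
δ(q0,x) = {q1, q2, q3}; δ(q1,x) = {q2, q3, q4, q5}; δ(q2,x) = {q0, q2, q4}; δ(q4,x) = {q2, q4, q5}; δ(q5,x) = {q1, q2, q5}.
Union: {q0, q1, q2, q3, q4, q5}.
After x: {q0, q1, q2, q3, q4, q5}.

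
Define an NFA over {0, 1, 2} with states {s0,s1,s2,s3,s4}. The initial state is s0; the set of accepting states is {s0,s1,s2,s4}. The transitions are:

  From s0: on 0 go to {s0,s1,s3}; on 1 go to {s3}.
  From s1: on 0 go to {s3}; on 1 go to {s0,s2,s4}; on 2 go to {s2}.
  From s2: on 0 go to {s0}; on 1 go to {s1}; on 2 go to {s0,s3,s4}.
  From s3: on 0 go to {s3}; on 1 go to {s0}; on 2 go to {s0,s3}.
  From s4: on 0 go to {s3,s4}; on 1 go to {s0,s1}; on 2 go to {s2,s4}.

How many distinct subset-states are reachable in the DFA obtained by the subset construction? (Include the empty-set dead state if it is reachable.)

Start state of the DFA: {s0}.
{s0} --0--> {s0,s1,s3}  [new]
{s0} --1--> {s3}  [new]
{s0} --2--> ∅  [new]
{s0,s1,s3} --0--> {s0,s1,s3}  [seen]
{s0,s1,s3} --1--> {s0,s2,s3,s4}  [new]
{s0,s1,s3} --2--> {s0,s2,s3}  [new]
{s3} --0--> {s3}  [seen]
{s3} --1--> {s0}  [seen]
{s3} --2--> {s0,s3}  [new]
∅ --0--> ∅  [seen]
∅ --1--> ∅  [seen]
∅ --2--> ∅  [seen]
{s0,s2,s3,s4} --0--> {s0,s1,s3,s4}  [new]
{s0,s2,s3,s4} --1--> {s0,s1,s3}  [seen]
{s0,s2,s3,s4} --2--> {s0,s2,s3,s4}  [seen]
{s0,s2,s3} --0--> {s0,s1,s3}  [seen]
{s0,s2,s3} --1--> {s0,s1,s3}  [seen]
{s0,s2,s3} --2--> {s0,s3,s4}  [new]
{s0,s3} --0--> {s0,s1,s3}  [seen]
{s0,s3} --1--> {s0,s3}  [seen]
{s0,s3} --2--> {s0,s3}  [seen]
{s0,s1,s3,s4} --0--> {s0,s1,s3,s4}  [seen]
{s0,s1,s3,s4} --1--> {s0,s1,s2,s3,s4}  [new]
{s0,s1,s3,s4} --2--> {s0,s2,s3,s4}  [seen]
{s0,s3,s4} --0--> {s0,s1,s3,s4}  [seen]
{s0,s3,s4} --1--> {s0,s1,s3}  [seen]
{s0,s3,s4} --2--> {s0,s2,s3,s4}  [seen]
{s0,s1,s2,s3,s4} --0--> {s0,s1,s3,s4}  [seen]
{s0,s1,s2,s3,s4} --1--> {s0,s1,s2,s3,s4}  [seen]
{s0,s1,s2,s3,s4} --2--> {s0,s2,s3,s4}  [seen]
Reachable DFA states: {s0}, {s0,s1,s3}, {s3}, ∅, {s0,s2,s3,s4}, {s0,s2,s3}, {s0,s3}, {s0,s1,s3,s4}, {s0,s3,s4}, {s0,s1,s2,s3,s4}.

10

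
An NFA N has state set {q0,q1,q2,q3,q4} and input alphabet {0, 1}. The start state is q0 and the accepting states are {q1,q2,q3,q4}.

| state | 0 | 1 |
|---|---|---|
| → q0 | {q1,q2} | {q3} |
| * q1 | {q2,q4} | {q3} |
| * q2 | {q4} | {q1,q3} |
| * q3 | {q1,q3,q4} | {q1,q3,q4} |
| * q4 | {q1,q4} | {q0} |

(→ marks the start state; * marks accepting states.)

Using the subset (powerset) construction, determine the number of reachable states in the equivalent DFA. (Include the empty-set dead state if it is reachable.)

Start state of the DFA: {q0}.
{q0} --0--> {q1,q2}  [new]
{q0} --1--> {q3}  [new]
{q1,q2} --0--> {q2,q4}  [new]
{q1,q2} --1--> {q1,q3}  [new]
{q3} --0--> {q1,q3,q4}  [new]
{q3} --1--> {q1,q3,q4}  [seen]
{q2,q4} --0--> {q1,q4}  [new]
{q2,q4} --1--> {q0,q1,q3}  [new]
{q1,q3} --0--> {q1,q2,q3,q4}  [new]
{q1,q3} --1--> {q1,q3,q4}  [seen]
{q1,q3,q4} --0--> {q1,q2,q3,q4}  [seen]
{q1,q3,q4} --1--> {q0,q1,q3,q4}  [new]
{q1,q4} --0--> {q1,q2,q4}  [new]
{q1,q4} --1--> {q0,q3}  [new]
{q0,q1,q3} --0--> {q1,q2,q3,q4}  [seen]
{q0,q1,q3} --1--> {q1,q3,q4}  [seen]
{q1,q2,q3,q4} --0--> {q1,q2,q3,q4}  [seen]
{q1,q2,q3,q4} --1--> {q0,q1,q3,q4}  [seen]
{q0,q1,q3,q4} --0--> {q1,q2,q3,q4}  [seen]
{q0,q1,q3,q4} --1--> {q0,q1,q3,q4}  [seen]
{q1,q2,q4} --0--> {q1,q2,q4}  [seen]
{q1,q2,q4} --1--> {q0,q1,q3}  [seen]
{q0,q3} --0--> {q1,q2,q3,q4}  [seen]
{q0,q3} --1--> {q1,q3,q4}  [seen]
Reachable DFA states: {q0}, {q1,q2}, {q3}, {q2,q4}, {q1,q3}, {q1,q3,q4}, {q1,q4}, {q0,q1,q3}, {q1,q2,q3,q4}, {q0,q1,q3,q4}, {q1,q2,q4}, {q0,q3}.

12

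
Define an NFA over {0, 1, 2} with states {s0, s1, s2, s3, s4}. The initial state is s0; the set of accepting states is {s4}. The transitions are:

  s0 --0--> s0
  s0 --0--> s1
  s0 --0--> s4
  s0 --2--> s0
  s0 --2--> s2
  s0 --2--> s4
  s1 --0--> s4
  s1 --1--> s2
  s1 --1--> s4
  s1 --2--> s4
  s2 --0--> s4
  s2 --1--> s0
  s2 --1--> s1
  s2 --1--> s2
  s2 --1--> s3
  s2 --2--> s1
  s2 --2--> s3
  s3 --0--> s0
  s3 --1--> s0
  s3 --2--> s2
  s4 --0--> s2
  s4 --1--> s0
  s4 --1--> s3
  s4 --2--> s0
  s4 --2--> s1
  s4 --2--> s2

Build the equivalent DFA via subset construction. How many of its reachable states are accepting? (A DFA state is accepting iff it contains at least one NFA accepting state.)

Start state of the DFA: {s0}.
{s0} --0--> {s0, s1, s4}  [new]
{s0} --1--> ∅  [new]
{s0} --2--> {s0, s2, s4}  [new]
{s0, s1, s4} --0--> {s0, s1, s2, s4}  [new]
{s0, s1, s4} --1--> {s0, s2, s3, s4}  [new]
{s0, s1, s4} --2--> {s0, s1, s2, s4}  [seen]
∅ --0--> ∅  [seen]
∅ --1--> ∅  [seen]
∅ --2--> ∅  [seen]
{s0, s2, s4} --0--> {s0, s1, s2, s4}  [seen]
{s0, s2, s4} --1--> {s0, s1, s2, s3}  [new]
{s0, s2, s4} --2--> {s0, s1, s2, s3, s4}  [new]
{s0, s1, s2, s4} --0--> {s0, s1, s2, s4}  [seen]
{s0, s1, s2, s4} --1--> {s0, s1, s2, s3, s4}  [seen]
{s0, s1, s2, s4} --2--> {s0, s1, s2, s3, s4}  [seen]
{s0, s2, s3, s4} --0--> {s0, s1, s2, s4}  [seen]
{s0, s2, s3, s4} --1--> {s0, s1, s2, s3}  [seen]
{s0, s2, s3, s4} --2--> {s0, s1, s2, s3, s4}  [seen]
{s0, s1, s2, s3} --0--> {s0, s1, s4}  [seen]
{s0, s1, s2, s3} --1--> {s0, s1, s2, s3, s4}  [seen]
{s0, s1, s2, s3} --2--> {s0, s1, s2, s3, s4}  [seen]
{s0, s1, s2, s3, s4} --0--> {s0, s1, s2, s4}  [seen]
{s0, s1, s2, s3, s4} --1--> {s0, s1, s2, s3, s4}  [seen]
{s0, s1, s2, s3, s4} --2--> {s0, s1, s2, s3, s4}  [seen]
Reachable DFA states: {s0}, {s0, s1, s4}, ∅, {s0, s2, s4}, {s0, s1, s2, s4}, {s0, s2, s3, s4}, {s0, s1, s2, s3}, {s0, s1, s2, s3, s4}.
Accepting DFA states (contain an NFA accepting state): {s0, s1, s4}, {s0, s2, s4}, {s0, s1, s2, s4}, {s0, s2, s3, s4}, {s0, s1, s2, s3, s4}.

5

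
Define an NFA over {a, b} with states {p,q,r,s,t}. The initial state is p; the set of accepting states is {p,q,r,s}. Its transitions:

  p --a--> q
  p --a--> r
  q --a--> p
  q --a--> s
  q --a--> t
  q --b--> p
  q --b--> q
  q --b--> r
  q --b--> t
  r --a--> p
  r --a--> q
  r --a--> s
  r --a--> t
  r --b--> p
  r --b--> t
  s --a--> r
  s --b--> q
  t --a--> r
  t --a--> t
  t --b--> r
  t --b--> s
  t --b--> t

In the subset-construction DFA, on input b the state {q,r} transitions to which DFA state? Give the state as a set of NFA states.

{p,q,r,t}

δ(q,b) = {p,q,r,t}; δ(r,b) = {p,t}.
Union: {p,q,r,t}.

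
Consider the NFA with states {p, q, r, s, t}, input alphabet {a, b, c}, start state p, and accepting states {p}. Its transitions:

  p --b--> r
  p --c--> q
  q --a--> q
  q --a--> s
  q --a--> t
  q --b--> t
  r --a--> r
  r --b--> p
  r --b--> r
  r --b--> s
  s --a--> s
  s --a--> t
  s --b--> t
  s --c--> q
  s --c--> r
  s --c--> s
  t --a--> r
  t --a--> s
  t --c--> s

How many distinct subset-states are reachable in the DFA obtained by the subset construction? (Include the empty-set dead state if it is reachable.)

Start state of the DFA: {p}.
{p} --a--> ∅  [new]
{p} --b--> {r}  [new]
{p} --c--> {q}  [new]
∅ --a--> ∅  [seen]
∅ --b--> ∅  [seen]
∅ --c--> ∅  [seen]
{r} --a--> {r}  [seen]
{r} --b--> {p, r, s}  [new]
{r} --c--> ∅  [seen]
{q} --a--> {q, s, t}  [new]
{q} --b--> {t}  [new]
{q} --c--> ∅  [seen]
{p, r, s} --a--> {r, s, t}  [new]
{p, r, s} --b--> {p, r, s, t}  [new]
{p, r, s} --c--> {q, r, s}  [new]
{q, s, t} --a--> {q, r, s, t}  [new]
{q, s, t} --b--> {t}  [seen]
{q, s, t} --c--> {q, r, s}  [seen]
{t} --a--> {r, s}  [new]
{t} --b--> ∅  [seen]
{t} --c--> {s}  [new]
{r, s, t} --a--> {r, s, t}  [seen]
{r, s, t} --b--> {p, r, s, t}  [seen]
{r, s, t} --c--> {q, r, s}  [seen]
{p, r, s, t} --a--> {r, s, t}  [seen]
{p, r, s, t} --b--> {p, r, s, t}  [seen]
{p, r, s, t} --c--> {q, r, s}  [seen]
{q, r, s} --a--> {q, r, s, t}  [seen]
{q, r, s} --b--> {p, r, s, t}  [seen]
{q, r, s} --c--> {q, r, s}  [seen]
{q, r, s, t} --a--> {q, r, s, t}  [seen]
{q, r, s, t} --b--> {p, r, s, t}  [seen]
{q, r, s, t} --c--> {q, r, s}  [seen]
{r, s} --a--> {r, s, t}  [seen]
{r, s} --b--> {p, r, s, t}  [seen]
{r, s} --c--> {q, r, s}  [seen]
{s} --a--> {s, t}  [new]
{s} --b--> {t}  [seen]
{s} --c--> {q, r, s}  [seen]
{s, t} --a--> {r, s, t}  [seen]
{s, t} --b--> {t}  [seen]
{s, t} --c--> {q, r, s}  [seen]
Reachable DFA states: {p}, ∅, {r}, {q}, {p, r, s}, {q, s, t}, {t}, {r, s, t}, {p, r, s, t}, {q, r, s}, {q, r, s, t}, {r, s}, {s}, {s, t}.

14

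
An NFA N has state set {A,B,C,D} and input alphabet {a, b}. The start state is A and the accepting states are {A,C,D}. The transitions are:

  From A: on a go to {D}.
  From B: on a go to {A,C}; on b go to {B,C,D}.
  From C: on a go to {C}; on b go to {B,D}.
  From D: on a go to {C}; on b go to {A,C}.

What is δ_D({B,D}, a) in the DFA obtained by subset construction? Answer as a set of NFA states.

{A,C}

δ(B,a) = {A,C}; δ(D,a) = {C}.
Union: {A,C}.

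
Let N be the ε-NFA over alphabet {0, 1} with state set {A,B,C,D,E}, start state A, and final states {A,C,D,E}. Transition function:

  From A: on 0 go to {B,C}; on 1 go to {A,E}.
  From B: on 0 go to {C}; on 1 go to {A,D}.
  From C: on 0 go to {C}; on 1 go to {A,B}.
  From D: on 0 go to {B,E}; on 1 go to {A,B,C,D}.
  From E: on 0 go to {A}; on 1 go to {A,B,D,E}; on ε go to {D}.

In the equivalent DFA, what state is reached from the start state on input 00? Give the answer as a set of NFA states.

{C}

Start: {A}.
δ(A,0) = {B,C}.
Union: {B,C}.
After 0: {B,C}.
δ(B,0) = {C}; δ(C,0) = {C}.
Union: {C}.
After 0: {C}.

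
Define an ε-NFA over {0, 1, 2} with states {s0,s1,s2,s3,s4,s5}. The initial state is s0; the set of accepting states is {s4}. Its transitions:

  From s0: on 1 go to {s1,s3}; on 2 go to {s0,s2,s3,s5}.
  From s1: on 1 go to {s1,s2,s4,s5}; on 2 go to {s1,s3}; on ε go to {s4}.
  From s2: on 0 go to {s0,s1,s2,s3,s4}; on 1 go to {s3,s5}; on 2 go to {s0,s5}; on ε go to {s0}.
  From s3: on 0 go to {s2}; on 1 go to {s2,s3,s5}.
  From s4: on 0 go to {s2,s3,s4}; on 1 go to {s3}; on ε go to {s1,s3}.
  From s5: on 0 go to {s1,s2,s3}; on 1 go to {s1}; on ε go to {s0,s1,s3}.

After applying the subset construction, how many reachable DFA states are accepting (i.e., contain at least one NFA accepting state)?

3

Start state of the DFA: {s0} (ε-closure of the NFA start).
{s0} --0--> ∅  [new]
{s0} --1--> {s1,s3,s4}  [new]
{s0} --2--> {s0,s1,s2,s3,s4,s5}  [new]
∅ --0--> ∅  [seen]
∅ --1--> ∅  [seen]
∅ --2--> ∅  [seen]
{s1,s3,s4} --0--> {s0,s1,s2,s3,s4}  [new]
{s1,s3,s4} --1--> {s0,s1,s2,s3,s4,s5}  [seen]
{s1,s3,s4} --2--> {s1,s3,s4}  [seen]
{s0,s1,s2,s3,s4,s5} --0--> {s0,s1,s2,s3,s4}  [seen]
{s0,s1,s2,s3,s4,s5} --1--> {s0,s1,s2,s3,s4,s5}  [seen]
{s0,s1,s2,s3,s4,s5} --2--> {s0,s1,s2,s3,s4,s5}  [seen]
{s0,s1,s2,s3,s4} --0--> {s0,s1,s2,s3,s4}  [seen]
{s0,s1,s2,s3,s4} --1--> {s0,s1,s2,s3,s4,s5}  [seen]
{s0,s1,s2,s3,s4} --2--> {s0,s1,s2,s3,s4,s5}  [seen]
Reachable DFA states: {s0}, ∅, {s1,s3,s4}, {s0,s1,s2,s3,s4,s5}, {s0,s1,s2,s3,s4}.
Accepting DFA states (contain an NFA accepting state): {s1,s3,s4}, {s0,s1,s2,s3,s4,s5}, {s0,s1,s2,s3,s4}.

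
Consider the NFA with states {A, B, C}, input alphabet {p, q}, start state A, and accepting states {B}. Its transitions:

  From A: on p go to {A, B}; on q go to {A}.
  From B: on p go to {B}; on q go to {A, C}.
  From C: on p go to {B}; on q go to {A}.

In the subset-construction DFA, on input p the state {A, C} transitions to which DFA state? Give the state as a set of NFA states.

δ(A,p) = {A, B}; δ(C,p) = {B}.
Union: {A, B}.

{A, B}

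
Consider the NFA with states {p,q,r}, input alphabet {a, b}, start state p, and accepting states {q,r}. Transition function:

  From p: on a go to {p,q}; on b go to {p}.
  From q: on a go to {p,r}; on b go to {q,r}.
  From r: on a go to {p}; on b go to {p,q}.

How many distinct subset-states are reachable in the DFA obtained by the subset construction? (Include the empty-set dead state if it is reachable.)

Start state of the DFA: {p}.
{p} --a--> {p,q}  [new]
{p} --b--> {p}  [seen]
{p,q} --a--> {p,q,r}  [new]
{p,q} --b--> {p,q,r}  [seen]
{p,q,r} --a--> {p,q,r}  [seen]
{p,q,r} --b--> {p,q,r}  [seen]
Reachable DFA states: {p}, {p,q}, {p,q,r}.

3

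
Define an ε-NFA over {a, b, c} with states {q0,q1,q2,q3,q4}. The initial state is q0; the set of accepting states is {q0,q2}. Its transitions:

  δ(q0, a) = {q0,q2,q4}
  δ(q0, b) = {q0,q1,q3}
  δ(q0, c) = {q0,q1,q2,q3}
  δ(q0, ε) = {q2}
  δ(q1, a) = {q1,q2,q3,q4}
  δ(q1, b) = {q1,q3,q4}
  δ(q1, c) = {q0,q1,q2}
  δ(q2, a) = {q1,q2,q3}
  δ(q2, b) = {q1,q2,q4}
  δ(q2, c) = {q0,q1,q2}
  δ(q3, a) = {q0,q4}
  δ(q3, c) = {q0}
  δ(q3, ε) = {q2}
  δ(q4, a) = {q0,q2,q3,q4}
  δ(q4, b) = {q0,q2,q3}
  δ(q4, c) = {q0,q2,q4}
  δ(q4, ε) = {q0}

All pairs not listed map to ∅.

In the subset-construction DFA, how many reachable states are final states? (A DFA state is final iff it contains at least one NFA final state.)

3

Start state of the DFA: {q0,q2} (ε-closure of the NFA start).
{q0,q2} --a--> {q0,q1,q2,q3,q4}  [new]
{q0,q2} --b--> {q0,q1,q2,q3,q4}  [seen]
{q0,q2} --c--> {q0,q1,q2,q3}  [new]
{q0,q1,q2,q3,q4} --a--> {q0,q1,q2,q3,q4}  [seen]
{q0,q1,q2,q3,q4} --b--> {q0,q1,q2,q3,q4}  [seen]
{q0,q1,q2,q3,q4} --c--> {q0,q1,q2,q3,q4}  [seen]
{q0,q1,q2,q3} --a--> {q0,q1,q2,q3,q4}  [seen]
{q0,q1,q2,q3} --b--> {q0,q1,q2,q3,q4}  [seen]
{q0,q1,q2,q3} --c--> {q0,q1,q2,q3}  [seen]
Reachable DFA states: {q0,q2}, {q0,q1,q2,q3,q4}, {q0,q1,q2,q3}.
Accepting DFA states (contain an NFA accepting state): {q0,q2}, {q0,q1,q2,q3,q4}, {q0,q1,q2,q3}.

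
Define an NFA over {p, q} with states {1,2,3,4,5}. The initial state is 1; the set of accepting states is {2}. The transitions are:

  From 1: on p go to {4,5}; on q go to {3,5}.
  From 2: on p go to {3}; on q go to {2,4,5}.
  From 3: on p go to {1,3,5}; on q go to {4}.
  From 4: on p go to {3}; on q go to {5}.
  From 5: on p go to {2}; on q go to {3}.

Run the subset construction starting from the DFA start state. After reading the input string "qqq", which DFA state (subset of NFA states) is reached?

Start: {1}.
δ(1,q) = {3,5}.
Union: {3,5}.
After q: {3,5}.
δ(3,q) = {4}; δ(5,q) = {3}.
Union: {3,4}.
After q: {3,4}.
δ(3,q) = {4}; δ(4,q) = {5}.
Union: {4,5}.
After q: {4,5}.

{4,5}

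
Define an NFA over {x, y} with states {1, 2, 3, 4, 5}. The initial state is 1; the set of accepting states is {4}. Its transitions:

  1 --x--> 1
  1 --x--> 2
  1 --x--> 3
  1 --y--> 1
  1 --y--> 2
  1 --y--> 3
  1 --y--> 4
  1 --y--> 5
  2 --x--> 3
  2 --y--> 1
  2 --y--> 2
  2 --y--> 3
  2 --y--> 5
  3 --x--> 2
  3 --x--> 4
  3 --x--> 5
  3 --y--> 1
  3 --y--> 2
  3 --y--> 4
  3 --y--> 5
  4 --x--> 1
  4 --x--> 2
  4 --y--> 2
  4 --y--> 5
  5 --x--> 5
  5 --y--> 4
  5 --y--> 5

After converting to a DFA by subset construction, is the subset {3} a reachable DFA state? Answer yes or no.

Start state of the DFA: {1}.
{1} --x--> {1, 2, 3}  [new]
{1} --y--> {1, 2, 3, 4, 5}  [new]
{1, 2, 3} --x--> {1, 2, 3, 4, 5}  [seen]
{1, 2, 3} --y--> {1, 2, 3, 4, 5}  [seen]
{1, 2, 3, 4, 5} --x--> {1, 2, 3, 4, 5}  [seen]
{1, 2, 3, 4, 5} --y--> {1, 2, 3, 4, 5}  [seen]
Reachable DFA states: {1}, {1, 2, 3}, {1, 2, 3, 4, 5}.
{3} is not among them.

no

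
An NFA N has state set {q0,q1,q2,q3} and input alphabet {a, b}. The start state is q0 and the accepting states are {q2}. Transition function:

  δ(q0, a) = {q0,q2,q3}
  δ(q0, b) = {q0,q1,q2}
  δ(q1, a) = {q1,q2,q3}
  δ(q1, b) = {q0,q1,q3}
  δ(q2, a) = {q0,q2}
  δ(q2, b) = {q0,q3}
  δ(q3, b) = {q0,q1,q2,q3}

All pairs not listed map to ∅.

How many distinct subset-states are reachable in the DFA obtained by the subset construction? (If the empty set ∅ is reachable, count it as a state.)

Start state of the DFA: {q0}.
{q0} --a--> {q0,q2,q3}  [new]
{q0} --b--> {q0,q1,q2}  [new]
{q0,q2,q3} --a--> {q0,q2,q3}  [seen]
{q0,q2,q3} --b--> {q0,q1,q2,q3}  [new]
{q0,q1,q2} --a--> {q0,q1,q2,q3}  [seen]
{q0,q1,q2} --b--> {q0,q1,q2,q3}  [seen]
{q0,q1,q2,q3} --a--> {q0,q1,q2,q3}  [seen]
{q0,q1,q2,q3} --b--> {q0,q1,q2,q3}  [seen]
Reachable DFA states: {q0}, {q0,q2,q3}, {q0,q1,q2}, {q0,q1,q2,q3}.

4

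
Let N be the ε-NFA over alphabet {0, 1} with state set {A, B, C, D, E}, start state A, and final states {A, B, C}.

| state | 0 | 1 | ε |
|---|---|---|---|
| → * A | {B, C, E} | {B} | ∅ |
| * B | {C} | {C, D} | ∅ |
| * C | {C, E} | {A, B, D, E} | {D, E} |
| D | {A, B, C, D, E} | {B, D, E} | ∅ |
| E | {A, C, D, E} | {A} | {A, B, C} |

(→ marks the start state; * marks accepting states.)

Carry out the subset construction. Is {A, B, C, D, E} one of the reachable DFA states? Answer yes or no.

yes

Start state of the DFA: {A} (ε-closure of the NFA start).
{A} --0--> {A, B, C, D, E}  [new]
{A} --1--> {B}  [new]
{A, B, C, D, E} --0--> {A, B, C, D, E}  [seen]
{A, B, C, D, E} --1--> {A, B, C, D, E}  [seen]
{B} --0--> {A, B, C, D, E}  [seen]
{B} --1--> {A, B, C, D, E}  [seen]
Reachable DFA states: {A}, {A, B, C, D, E}, {B}.
{A, B, C, D, E} is among them.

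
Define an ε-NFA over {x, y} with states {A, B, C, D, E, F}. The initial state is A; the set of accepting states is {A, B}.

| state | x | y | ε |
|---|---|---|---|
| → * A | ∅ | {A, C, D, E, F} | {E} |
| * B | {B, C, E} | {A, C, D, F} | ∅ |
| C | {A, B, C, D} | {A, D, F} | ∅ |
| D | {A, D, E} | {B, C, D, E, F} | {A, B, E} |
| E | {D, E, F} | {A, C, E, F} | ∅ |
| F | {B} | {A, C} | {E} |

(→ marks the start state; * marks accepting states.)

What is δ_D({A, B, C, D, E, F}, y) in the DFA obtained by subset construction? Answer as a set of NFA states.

δ(A,y) = {A, C, D, E, F}; δ(B,y) = {A, C, D, F}; δ(C,y) = {A, D, F}; δ(D,y) = {B, C, D, E, F}; δ(E,y) = {A, C, E, F}; δ(F,y) = {A, C}.
Union: {A, B, C, D, E, F}.

{A, B, C, D, E, F}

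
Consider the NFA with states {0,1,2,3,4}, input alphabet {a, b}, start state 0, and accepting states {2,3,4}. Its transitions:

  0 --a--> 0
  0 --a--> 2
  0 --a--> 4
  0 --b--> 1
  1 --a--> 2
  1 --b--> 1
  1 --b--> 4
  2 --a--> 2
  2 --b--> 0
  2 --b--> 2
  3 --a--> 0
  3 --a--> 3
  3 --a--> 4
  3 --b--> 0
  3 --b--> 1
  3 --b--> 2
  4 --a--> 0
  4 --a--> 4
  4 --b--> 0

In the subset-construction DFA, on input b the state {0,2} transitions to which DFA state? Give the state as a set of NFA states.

{0,1,2}

δ(0,b) = {1}; δ(2,b) = {0,2}.
Union: {0,1,2}.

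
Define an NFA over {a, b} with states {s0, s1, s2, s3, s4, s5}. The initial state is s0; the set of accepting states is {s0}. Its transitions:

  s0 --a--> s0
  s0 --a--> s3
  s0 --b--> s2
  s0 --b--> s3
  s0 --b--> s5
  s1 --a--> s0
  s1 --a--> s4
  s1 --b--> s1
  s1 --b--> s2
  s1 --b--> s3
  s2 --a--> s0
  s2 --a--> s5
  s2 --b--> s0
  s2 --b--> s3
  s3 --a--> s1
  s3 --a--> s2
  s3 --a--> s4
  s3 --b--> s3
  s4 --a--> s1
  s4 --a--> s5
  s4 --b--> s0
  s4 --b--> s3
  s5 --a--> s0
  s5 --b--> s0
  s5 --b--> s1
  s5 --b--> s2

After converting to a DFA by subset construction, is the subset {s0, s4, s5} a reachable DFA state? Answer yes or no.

Start state of the DFA: {s0}.
{s0} --a--> {s0, s3}  [new]
{s0} --b--> {s2, s3, s5}  [new]
{s0, s3} --a--> {s0, s1, s2, s3, s4}  [new]
{s0, s3} --b--> {s2, s3, s5}  [seen]
{s2, s3, s5} --a--> {s0, s1, s2, s4, s5}  [new]
{s2, s3, s5} --b--> {s0, s1, s2, s3}  [new]
{s0, s1, s2, s3, s4} --a--> {s0, s1, s2, s3, s4, s5}  [new]
{s0, s1, s2, s3, s4} --b--> {s0, s1, s2, s3, s5}  [new]
{s0, s1, s2, s4, s5} --a--> {s0, s1, s3, s4, s5}  [new]
{s0, s1, s2, s4, s5} --b--> {s0, s1, s2, s3, s5}  [seen]
{s0, s1, s2, s3} --a--> {s0, s1, s2, s3, s4, s5}  [seen]
{s0, s1, s2, s3} --b--> {s0, s1, s2, s3, s5}  [seen]
{s0, s1, s2, s3, s4, s5} --a--> {s0, s1, s2, s3, s4, s5}  [seen]
{s0, s1, s2, s3, s4, s5} --b--> {s0, s1, s2, s3, s5}  [seen]
{s0, s1, s2, s3, s5} --a--> {s0, s1, s2, s3, s4, s5}  [seen]
{s0, s1, s2, s3, s5} --b--> {s0, s1, s2, s3, s5}  [seen]
{s0, s1, s3, s4, s5} --a--> {s0, s1, s2, s3, s4, s5}  [seen]
{s0, s1, s3, s4, s5} --b--> {s0, s1, s2, s3, s5}  [seen]
Reachable DFA states: {s0}, {s0, s3}, {s2, s3, s5}, {s0, s1, s2, s3, s4}, {s0, s1, s2, s4, s5}, {s0, s1, s2, s3}, {s0, s1, s2, s3, s4, s5}, {s0, s1, s2, s3, s5}, {s0, s1, s3, s4, s5}.
{s0, s4, s5} is not among them.

no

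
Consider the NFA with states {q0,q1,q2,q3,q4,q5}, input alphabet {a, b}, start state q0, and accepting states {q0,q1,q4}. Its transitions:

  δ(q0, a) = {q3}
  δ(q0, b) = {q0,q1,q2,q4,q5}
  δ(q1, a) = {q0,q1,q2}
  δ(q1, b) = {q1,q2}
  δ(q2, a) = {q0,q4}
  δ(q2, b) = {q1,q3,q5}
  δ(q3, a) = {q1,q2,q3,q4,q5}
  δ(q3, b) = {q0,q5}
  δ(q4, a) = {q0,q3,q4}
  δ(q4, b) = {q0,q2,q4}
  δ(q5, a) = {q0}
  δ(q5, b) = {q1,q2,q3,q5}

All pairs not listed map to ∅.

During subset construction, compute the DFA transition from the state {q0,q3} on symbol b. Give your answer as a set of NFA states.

{q0,q1,q2,q4,q5}

δ(q0,b) = {q0,q1,q2,q4,q5}; δ(q3,b) = {q0,q5}.
Union: {q0,q1,q2,q4,q5}.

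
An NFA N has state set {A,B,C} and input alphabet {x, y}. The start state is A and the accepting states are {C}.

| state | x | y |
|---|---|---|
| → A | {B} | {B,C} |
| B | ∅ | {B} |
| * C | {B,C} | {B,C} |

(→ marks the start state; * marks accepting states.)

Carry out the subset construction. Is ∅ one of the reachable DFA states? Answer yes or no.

Start state of the DFA: {A}.
{A} --x--> {B}  [new]
{A} --y--> {B,C}  [new]
{B} --x--> ∅  [new]
{B} --y--> {B}  [seen]
{B,C} --x--> {B,C}  [seen]
{B,C} --y--> {B,C}  [seen]
∅ --x--> ∅  [seen]
∅ --y--> ∅  [seen]
Reachable DFA states: {A}, {B}, {B,C}, ∅.
∅ is among them.

yes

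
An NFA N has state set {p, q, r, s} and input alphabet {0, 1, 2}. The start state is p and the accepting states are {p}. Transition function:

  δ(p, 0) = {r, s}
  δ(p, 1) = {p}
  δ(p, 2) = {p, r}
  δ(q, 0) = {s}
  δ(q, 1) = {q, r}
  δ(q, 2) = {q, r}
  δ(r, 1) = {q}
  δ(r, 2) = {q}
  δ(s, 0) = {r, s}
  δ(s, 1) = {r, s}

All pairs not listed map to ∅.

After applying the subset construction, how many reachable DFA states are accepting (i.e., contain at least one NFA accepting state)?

Start state of the DFA: {p}.
{p} --0--> {r, s}  [new]
{p} --1--> {p}  [seen]
{p} --2--> {p, r}  [new]
{r, s} --0--> {r, s}  [seen]
{r, s} --1--> {q, r, s}  [new]
{r, s} --2--> {q}  [new]
{p, r} --0--> {r, s}  [seen]
{p, r} --1--> {p, q}  [new]
{p, r} --2--> {p, q, r}  [new]
{q, r, s} --0--> {r, s}  [seen]
{q, r, s} --1--> {q, r, s}  [seen]
{q, r, s} --2--> {q, r}  [new]
{q} --0--> {s}  [new]
{q} --1--> {q, r}  [seen]
{q} --2--> {q, r}  [seen]
{p, q} --0--> {r, s}  [seen]
{p, q} --1--> {p, q, r}  [seen]
{p, q} --2--> {p, q, r}  [seen]
{p, q, r} --0--> {r, s}  [seen]
{p, q, r} --1--> {p, q, r}  [seen]
{p, q, r} --2--> {p, q, r}  [seen]
{q, r} --0--> {s}  [seen]
{q, r} --1--> {q, r}  [seen]
{q, r} --2--> {q, r}  [seen]
{s} --0--> {r, s}  [seen]
{s} --1--> {r, s}  [seen]
{s} --2--> ∅  [new]
∅ --0--> ∅  [seen]
∅ --1--> ∅  [seen]
∅ --2--> ∅  [seen]
Reachable DFA states: {p}, {r, s}, {p, r}, {q, r, s}, {q}, {p, q}, {p, q, r}, {q, r}, {s}, ∅.
Accepting DFA states (contain an NFA accepting state): {p}, {p, r}, {p, q}, {p, q, r}.

4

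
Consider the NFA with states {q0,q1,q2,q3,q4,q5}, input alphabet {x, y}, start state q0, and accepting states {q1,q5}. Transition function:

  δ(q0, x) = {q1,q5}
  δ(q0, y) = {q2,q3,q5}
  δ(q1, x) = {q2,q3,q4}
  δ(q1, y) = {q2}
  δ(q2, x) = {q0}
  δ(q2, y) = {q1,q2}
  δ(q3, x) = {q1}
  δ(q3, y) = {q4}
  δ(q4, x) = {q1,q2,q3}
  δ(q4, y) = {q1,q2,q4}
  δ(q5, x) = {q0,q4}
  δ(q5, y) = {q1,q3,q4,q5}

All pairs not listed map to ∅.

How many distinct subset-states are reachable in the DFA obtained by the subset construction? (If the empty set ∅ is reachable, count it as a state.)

Start state of the DFA: {q0}.
{q0} --x--> {q1,q5}  [new]
{q0} --y--> {q2,q3,q5}  [new]
{q1,q5} --x--> {q0,q2,q3,q4}  [new]
{q1,q5} --y--> {q1,q2,q3,q4,q5}  [new]
{q2,q3,q5} --x--> {q0,q1,q4}  [new]
{q2,q3,q5} --y--> {q1,q2,q3,q4,q5}  [seen]
{q0,q2,q3,q4} --x--> {q0,q1,q2,q3,q5}  [new]
{q0,q2,q3,q4} --y--> {q1,q2,q3,q4,q5}  [seen]
{q1,q2,q3,q4,q5} --x--> {q0,q1,q2,q3,q4}  [new]
{q1,q2,q3,q4,q5} --y--> {q1,q2,q3,q4,q5}  [seen]
{q0,q1,q4} --x--> {q1,q2,q3,q4,q5}  [seen]
{q0,q1,q4} --y--> {q1,q2,q3,q4,q5}  [seen]
{q0,q1,q2,q3,q5} --x--> {q0,q1,q2,q3,q4,q5}  [new]
{q0,q1,q2,q3,q5} --y--> {q1,q2,q3,q4,q5}  [seen]
{q0,q1,q2,q3,q4} --x--> {q0,q1,q2,q3,q4,q5}  [seen]
{q0,q1,q2,q3,q4} --y--> {q1,q2,q3,q4,q5}  [seen]
{q0,q1,q2,q3,q4,q5} --x--> {q0,q1,q2,q3,q4,q5}  [seen]
{q0,q1,q2,q3,q4,q5} --y--> {q1,q2,q3,q4,q5}  [seen]
Reachable DFA states: {q0}, {q1,q5}, {q2,q3,q5}, {q0,q2,q3,q4}, {q1,q2,q3,q4,q5}, {q0,q1,q4}, {q0,q1,q2,q3,q5}, {q0,q1,q2,q3,q4}, {q0,q1,q2,q3,q4,q5}.

9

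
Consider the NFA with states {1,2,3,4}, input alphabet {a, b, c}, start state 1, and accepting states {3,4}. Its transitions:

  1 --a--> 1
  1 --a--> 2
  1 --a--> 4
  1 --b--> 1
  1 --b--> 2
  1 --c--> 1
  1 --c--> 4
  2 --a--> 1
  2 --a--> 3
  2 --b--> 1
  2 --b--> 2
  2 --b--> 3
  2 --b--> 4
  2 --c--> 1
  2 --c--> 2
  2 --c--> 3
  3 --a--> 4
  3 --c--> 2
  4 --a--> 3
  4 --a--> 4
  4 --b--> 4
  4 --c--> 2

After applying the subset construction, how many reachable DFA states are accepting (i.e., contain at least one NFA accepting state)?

3

Start state of the DFA: {1}.
{1} --a--> {1,2,4}  [new]
{1} --b--> {1,2}  [new]
{1} --c--> {1,4}  [new]
{1,2,4} --a--> {1,2,3,4}  [new]
{1,2,4} --b--> {1,2,3,4}  [seen]
{1,2,4} --c--> {1,2,3,4}  [seen]
{1,2} --a--> {1,2,3,4}  [seen]
{1,2} --b--> {1,2,3,4}  [seen]
{1,2} --c--> {1,2,3,4}  [seen]
{1,4} --a--> {1,2,3,4}  [seen]
{1,4} --b--> {1,2,4}  [seen]
{1,4} --c--> {1,2,4}  [seen]
{1,2,3,4} --a--> {1,2,3,4}  [seen]
{1,2,3,4} --b--> {1,2,3,4}  [seen]
{1,2,3,4} --c--> {1,2,3,4}  [seen]
Reachable DFA states: {1}, {1,2,4}, {1,2}, {1,4}, {1,2,3,4}.
Accepting DFA states (contain an NFA accepting state): {1,2,4}, {1,4}, {1,2,3,4}.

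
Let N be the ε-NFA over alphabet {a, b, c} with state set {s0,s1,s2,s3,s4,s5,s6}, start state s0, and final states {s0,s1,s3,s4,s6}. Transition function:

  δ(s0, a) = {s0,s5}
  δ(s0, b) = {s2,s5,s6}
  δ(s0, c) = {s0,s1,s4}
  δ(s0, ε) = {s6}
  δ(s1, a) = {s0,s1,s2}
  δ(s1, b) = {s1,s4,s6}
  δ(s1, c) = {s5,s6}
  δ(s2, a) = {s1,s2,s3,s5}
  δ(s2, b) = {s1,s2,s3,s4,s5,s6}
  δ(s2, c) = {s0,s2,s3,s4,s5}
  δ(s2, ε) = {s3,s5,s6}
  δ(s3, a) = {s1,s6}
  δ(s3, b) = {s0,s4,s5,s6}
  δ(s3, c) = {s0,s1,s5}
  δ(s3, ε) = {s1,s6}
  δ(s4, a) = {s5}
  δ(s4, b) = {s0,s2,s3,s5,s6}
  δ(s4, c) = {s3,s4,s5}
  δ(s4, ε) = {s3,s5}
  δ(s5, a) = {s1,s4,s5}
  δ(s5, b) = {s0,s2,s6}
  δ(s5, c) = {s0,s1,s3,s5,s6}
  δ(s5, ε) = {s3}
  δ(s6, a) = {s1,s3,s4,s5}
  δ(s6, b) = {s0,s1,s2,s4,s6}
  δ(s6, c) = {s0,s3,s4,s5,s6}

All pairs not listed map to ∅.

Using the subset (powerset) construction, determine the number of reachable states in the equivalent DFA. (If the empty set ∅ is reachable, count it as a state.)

Start state of the DFA: {s0,s6} (ε-closure of the NFA start).
{s0,s6} --a--> {s0,s1,s3,s4,s5,s6}  [new]
{s0,s6} --b--> {s0,s1,s2,s3,s4,s5,s6}  [new]
{s0,s6} --c--> {s0,s1,s3,s4,s5,s6}  [seen]
{s0,s1,s3,s4,s5,s6} --a--> {s0,s1,s2,s3,s4,s5,s6}  [seen]
{s0,s1,s3,s4,s5,s6} --b--> {s0,s1,s2,s3,s4,s5,s6}  [seen]
{s0,s1,s3,s4,s5,s6} --c--> {s0,s1,s3,s4,s5,s6}  [seen]
{s0,s1,s2,s3,s4,s5,s6} --a--> {s0,s1,s2,s3,s4,s5,s6}  [seen]
{s0,s1,s2,s3,s4,s5,s6} --b--> {s0,s1,s2,s3,s4,s5,s6}  [seen]
{s0,s1,s2,s3,s4,s5,s6} --c--> {s0,s1,s2,s3,s4,s5,s6}  [seen]
Reachable DFA states: {s0,s6}, {s0,s1,s3,s4,s5,s6}, {s0,s1,s2,s3,s4,s5,s6}.

3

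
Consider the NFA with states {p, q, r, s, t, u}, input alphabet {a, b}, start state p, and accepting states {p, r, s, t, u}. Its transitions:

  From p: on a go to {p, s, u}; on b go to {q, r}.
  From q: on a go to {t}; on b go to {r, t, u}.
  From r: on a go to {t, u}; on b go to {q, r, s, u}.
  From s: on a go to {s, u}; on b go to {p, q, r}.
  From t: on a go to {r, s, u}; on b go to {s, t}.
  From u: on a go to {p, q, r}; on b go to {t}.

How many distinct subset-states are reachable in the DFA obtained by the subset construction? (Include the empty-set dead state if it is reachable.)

Start state of the DFA: {p}.
{p} --a--> {p, s, u}  [new]
{p} --b--> {q, r}  [new]
{p, s, u} --a--> {p, q, r, s, u}  [new]
{p, s, u} --b--> {p, q, r, t}  [new]
{q, r} --a--> {t, u}  [new]
{q, r} --b--> {q, r, s, t, u}  [new]
{p, q, r, s, u} --a--> {p, q, r, s, t, u}  [new]
{p, q, r, s, u} --b--> {p, q, r, s, t, u}  [seen]
{p, q, r, t} --a--> {p, r, s, t, u}  [new]
{p, q, r, t} --b--> {q, r, s, t, u}  [seen]
{t, u} --a--> {p, q, r, s, u}  [seen]
{t, u} --b--> {s, t}  [new]
{q, r, s, t, u} --a--> {p, q, r, s, t, u}  [seen]
{q, r, s, t, u} --b--> {p, q, r, s, t, u}  [seen]
{p, q, r, s, t, u} --a--> {p, q, r, s, t, u}  [seen]
{p, q, r, s, t, u} --b--> {p, q, r, s, t, u}  [seen]
{p, r, s, t, u} --a--> {p, q, r, s, t, u}  [seen]
{p, r, s, t, u} --b--> {p, q, r, s, t, u}  [seen]
{s, t} --a--> {r, s, u}  [new]
{s, t} --b--> {p, q, r, s, t}  [new]
{r, s, u} --a--> {p, q, r, s, t, u}  [seen]
{r, s, u} --b--> {p, q, r, s, t, u}  [seen]
{p, q, r, s, t} --a--> {p, r, s, t, u}  [seen]
{p, q, r, s, t} --b--> {p, q, r, s, t, u}  [seen]
Reachable DFA states: {p}, {p, s, u}, {q, r}, {p, q, r, s, u}, {p, q, r, t}, {t, u}, {q, r, s, t, u}, {p, q, r, s, t, u}, {p, r, s, t, u}, {s, t}, {r, s, u}, {p, q, r, s, t}.

12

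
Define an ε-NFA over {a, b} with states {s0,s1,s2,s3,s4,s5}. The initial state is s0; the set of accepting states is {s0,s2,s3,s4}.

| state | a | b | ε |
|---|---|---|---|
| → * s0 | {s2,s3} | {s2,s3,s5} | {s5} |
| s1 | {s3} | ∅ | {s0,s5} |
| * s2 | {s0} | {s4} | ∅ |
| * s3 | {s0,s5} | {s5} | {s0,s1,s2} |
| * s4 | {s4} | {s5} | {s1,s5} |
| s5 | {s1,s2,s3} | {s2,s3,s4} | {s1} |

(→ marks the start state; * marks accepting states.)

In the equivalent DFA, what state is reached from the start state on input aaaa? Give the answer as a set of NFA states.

Start: {s0,s1,s5}.
δ(s0,a) = {s2,s3}; δ(s1,a) = {s3}; δ(s5,a) = {s1,s2,s3}.
Union: {s1,s2,s3}.
ε-closure gives {s0,s1,s2,s3,s5}.
After a: {s0,s1,s2,s3,s5}.
δ(s0,a) = {s2,s3}; δ(s1,a) = {s3}; δ(s2,a) = {s0}; δ(s3,a) = {s0,s5}; δ(s5,a) = {s1,s2,s3}.
Union: {s0,s1,s2,s3,s5}.
After a: {s0,s1,s2,s3,s5}.
δ(s0,a) = {s2,s3}; δ(s1,a) = {s3}; δ(s2,a) = {s0}; δ(s3,a) = {s0,s5}; δ(s5,a) = {s1,s2,s3}.
Union: {s0,s1,s2,s3,s5}.
After a: {s0,s1,s2,s3,s5}.
δ(s0,a) = {s2,s3}; δ(s1,a) = {s3}; δ(s2,a) = {s0}; δ(s3,a) = {s0,s5}; δ(s5,a) = {s1,s2,s3}.
Union: {s0,s1,s2,s3,s5}.
After a: {s0,s1,s2,s3,s5}.

{s0,s1,s2,s3,s5}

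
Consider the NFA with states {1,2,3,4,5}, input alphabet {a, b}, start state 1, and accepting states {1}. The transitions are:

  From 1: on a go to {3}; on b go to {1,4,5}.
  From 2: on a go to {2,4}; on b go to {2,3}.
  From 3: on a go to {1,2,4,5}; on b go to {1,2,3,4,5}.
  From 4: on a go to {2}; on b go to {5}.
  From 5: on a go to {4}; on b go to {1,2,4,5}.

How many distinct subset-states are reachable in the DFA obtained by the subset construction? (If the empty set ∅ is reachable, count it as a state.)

6

Start state of the DFA: {1}.
{1} --a--> {3}  [new]
{1} --b--> {1,4,5}  [new]
{3} --a--> {1,2,4,5}  [new]
{3} --b--> {1,2,3,4,5}  [new]
{1,4,5} --a--> {2,3,4}  [new]
{1,4,5} --b--> {1,2,4,5}  [seen]
{1,2,4,5} --a--> {2,3,4}  [seen]
{1,2,4,5} --b--> {1,2,3,4,5}  [seen]
{1,2,3,4,5} --a--> {1,2,3,4,5}  [seen]
{1,2,3,4,5} --b--> {1,2,3,4,5}  [seen]
{2,3,4} --a--> {1,2,4,5}  [seen]
{2,3,4} --b--> {1,2,3,4,5}  [seen]
Reachable DFA states: {1}, {3}, {1,4,5}, {1,2,4,5}, {1,2,3,4,5}, {2,3,4}.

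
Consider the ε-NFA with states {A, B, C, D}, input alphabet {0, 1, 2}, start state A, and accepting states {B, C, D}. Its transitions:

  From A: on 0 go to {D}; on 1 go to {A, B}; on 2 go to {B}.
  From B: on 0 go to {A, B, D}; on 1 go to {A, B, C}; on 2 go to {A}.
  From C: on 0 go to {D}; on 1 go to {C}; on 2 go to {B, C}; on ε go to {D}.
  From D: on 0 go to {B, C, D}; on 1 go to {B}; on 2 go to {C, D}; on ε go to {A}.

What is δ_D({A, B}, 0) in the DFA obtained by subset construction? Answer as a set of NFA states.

δ(A,0) = {D}; δ(B,0) = {A, B, D}.
Union: {A, B, D}.

{A, B, D}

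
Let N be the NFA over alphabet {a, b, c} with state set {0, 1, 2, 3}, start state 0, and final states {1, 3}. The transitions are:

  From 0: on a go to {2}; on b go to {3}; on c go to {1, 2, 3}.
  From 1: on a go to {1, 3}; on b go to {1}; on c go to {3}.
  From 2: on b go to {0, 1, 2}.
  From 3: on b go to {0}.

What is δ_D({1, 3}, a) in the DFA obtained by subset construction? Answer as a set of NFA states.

δ(1,a) = {1, 3}; δ(3,a) = ∅.
Union: {1, 3}.

{1, 3}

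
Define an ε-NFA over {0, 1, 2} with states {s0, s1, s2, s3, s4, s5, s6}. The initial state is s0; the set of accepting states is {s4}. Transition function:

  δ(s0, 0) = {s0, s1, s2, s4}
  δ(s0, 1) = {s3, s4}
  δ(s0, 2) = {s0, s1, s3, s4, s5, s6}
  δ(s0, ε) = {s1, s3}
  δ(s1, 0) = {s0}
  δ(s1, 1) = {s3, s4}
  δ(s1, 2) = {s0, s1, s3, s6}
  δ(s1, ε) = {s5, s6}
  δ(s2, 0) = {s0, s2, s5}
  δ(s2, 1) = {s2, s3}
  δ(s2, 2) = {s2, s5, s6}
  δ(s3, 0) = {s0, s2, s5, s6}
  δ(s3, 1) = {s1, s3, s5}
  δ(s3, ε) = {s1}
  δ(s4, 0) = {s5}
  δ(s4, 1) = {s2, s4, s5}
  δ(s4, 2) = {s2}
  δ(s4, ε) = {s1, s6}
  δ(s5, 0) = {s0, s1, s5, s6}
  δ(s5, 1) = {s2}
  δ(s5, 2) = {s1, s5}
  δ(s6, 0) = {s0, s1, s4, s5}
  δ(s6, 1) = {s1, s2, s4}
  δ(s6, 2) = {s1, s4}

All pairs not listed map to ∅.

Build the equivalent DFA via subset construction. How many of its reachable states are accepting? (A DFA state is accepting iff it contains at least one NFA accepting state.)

Start state of the DFA: {s0, s1, s3, s5, s6} (ε-closure of the NFA start).
{s0, s1, s3, s5, s6} --0--> {s0, s1, s2, s3, s4, s5, s6}  [new]
{s0, s1, s3, s5, s6} --1--> {s1, s2, s3, s4, s5, s6}  [new]
{s0, s1, s3, s5, s6} --2--> {s0, s1, s3, s4, s5, s6}  [new]
{s0, s1, s2, s3, s4, s5, s6} --0--> {s0, s1, s2, s3, s4, s5, s6}  [seen]
{s0, s1, s2, s3, s4, s5, s6} --1--> {s1, s2, s3, s4, s5, s6}  [seen]
{s0, s1, s2, s3, s4, s5, s6} --2--> {s0, s1, s2, s3, s4, s5, s6}  [seen]
{s1, s2, s3, s4, s5, s6} --0--> {s0, s1, s2, s3, s4, s5, s6}  [seen]
{s1, s2, s3, s4, s5, s6} --1--> {s1, s2, s3, s4, s5, s6}  [seen]
{s1, s2, s3, s4, s5, s6} --2--> {s0, s1, s2, s3, s4, s5, s6}  [seen]
{s0, s1, s3, s4, s5, s6} --0--> {s0, s1, s2, s3, s4, s5, s6}  [seen]
{s0, s1, s3, s4, s5, s6} --1--> {s1, s2, s3, s4, s5, s6}  [seen]
{s0, s1, s3, s4, s5, s6} --2--> {s0, s1, s2, s3, s4, s5, s6}  [seen]
Reachable DFA states: {s0, s1, s3, s5, s6}, {s0, s1, s2, s3, s4, s5, s6}, {s1, s2, s3, s4, s5, s6}, {s0, s1, s3, s4, s5, s6}.
Accepting DFA states (contain an NFA accepting state): {s0, s1, s2, s3, s4, s5, s6}, {s1, s2, s3, s4, s5, s6}, {s0, s1, s3, s4, s5, s6}.

3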